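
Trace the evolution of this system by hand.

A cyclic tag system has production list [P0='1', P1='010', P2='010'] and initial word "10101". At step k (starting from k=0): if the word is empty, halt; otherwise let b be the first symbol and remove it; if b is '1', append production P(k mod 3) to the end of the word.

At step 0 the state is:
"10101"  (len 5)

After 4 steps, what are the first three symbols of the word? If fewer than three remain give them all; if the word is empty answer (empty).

110

k=0  "10101"  (len 5)
k=1  "01011"  (len 5)
k=2  "1011"  (len 4)
k=3  "011010"  (len 6)
k=4  "11010"  (len 5)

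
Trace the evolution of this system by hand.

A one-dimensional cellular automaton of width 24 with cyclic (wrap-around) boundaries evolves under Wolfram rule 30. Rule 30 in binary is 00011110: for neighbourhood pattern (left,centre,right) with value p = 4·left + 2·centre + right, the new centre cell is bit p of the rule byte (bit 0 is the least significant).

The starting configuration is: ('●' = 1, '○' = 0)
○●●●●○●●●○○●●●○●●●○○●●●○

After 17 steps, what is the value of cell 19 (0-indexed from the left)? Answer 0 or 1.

[0] ○●●●●○●●●○○●●●○●●●○○●●●○
[1] ●●○○○○●○○●●●○○○●○○●●●○○●
[2] ○○●○○●●●●●○○●○●●●●●○○●●●
[3] ●●●●●●○○○○●●●○●○○○○●●●○○
[4] ●○○○○○●○○●●○○○●●○○●●○○●●
[5] ○●○○○●●●●●○●○●●○●●●○●●●○
[6] ●●●○●●○○○○○●○●○○●○○○●○○●
[7] ○○○○●○●○○○●●○●●●●●○●●●●●
[8] ●○○●●○●●○●●○○●○○○○○●○○○○
[9] ●●●●○○●○○●○●●●●○○○●●●○○●
[10] ○○○○●●●●●●○●○○○●○●●○○●●●
[11] ●○○●●○○○○○○●●○●●○●○●●●○○
[12] ●●●●○●○○○○●●○○●○○●○●○○●●
[13] ○○○○○●●○○●●○●●●●●●○●●●●○
[14] ○○○○●●○●●●○○●○○○○○○●○○○●
[15] ●○○●●○○●○○●●●●○○○○●●●○●●
[16] ○●●●○●●●●●●○○○●○○●●○○○●○
[17] ●●○○○●○○○○○●○●●●●●○●○●●●

1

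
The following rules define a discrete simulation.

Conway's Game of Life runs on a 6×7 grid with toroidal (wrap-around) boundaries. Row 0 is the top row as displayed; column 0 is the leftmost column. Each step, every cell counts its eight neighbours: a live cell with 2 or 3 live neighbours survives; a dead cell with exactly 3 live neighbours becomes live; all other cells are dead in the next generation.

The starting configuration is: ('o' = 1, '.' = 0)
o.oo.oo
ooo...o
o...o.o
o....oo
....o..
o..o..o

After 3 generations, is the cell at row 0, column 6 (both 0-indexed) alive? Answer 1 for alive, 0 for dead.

k=0  o.oo.oo
ooo...o
o...o.o
o....oo
....o..
o..o..o
k=1  ...ooo.
..o.o..
.......
o...o..
....o..
oooo...
k=2  .....o.
....oo.
...o...
.......
o.o.o..
.oo..o.
k=3  .....oo
....oo.
....o..
...o...
..oo...
.oooooo

1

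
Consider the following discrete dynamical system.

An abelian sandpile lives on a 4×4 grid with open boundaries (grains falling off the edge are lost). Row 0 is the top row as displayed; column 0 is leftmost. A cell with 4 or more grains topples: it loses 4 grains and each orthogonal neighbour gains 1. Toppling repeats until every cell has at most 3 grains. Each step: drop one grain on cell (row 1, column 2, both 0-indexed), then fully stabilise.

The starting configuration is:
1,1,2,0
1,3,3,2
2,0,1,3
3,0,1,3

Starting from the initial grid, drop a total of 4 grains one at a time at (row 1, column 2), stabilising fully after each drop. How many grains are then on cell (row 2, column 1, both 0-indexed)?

[0] 1,1,2,0
1,3,3,2
2,0,1,3
3,0,1,3
[1] 1,2,3,0
2,0,1,3
2,1,2,3
3,0,1,3
[2] 1,2,3,0
2,0,2,3
2,1,2,3
3,0,1,3
[3] 1,2,3,0
2,0,3,3
2,1,2,3
3,0,1,3
[4] 1,3,0,2
2,1,3,1
2,2,0,2
3,0,3,0

2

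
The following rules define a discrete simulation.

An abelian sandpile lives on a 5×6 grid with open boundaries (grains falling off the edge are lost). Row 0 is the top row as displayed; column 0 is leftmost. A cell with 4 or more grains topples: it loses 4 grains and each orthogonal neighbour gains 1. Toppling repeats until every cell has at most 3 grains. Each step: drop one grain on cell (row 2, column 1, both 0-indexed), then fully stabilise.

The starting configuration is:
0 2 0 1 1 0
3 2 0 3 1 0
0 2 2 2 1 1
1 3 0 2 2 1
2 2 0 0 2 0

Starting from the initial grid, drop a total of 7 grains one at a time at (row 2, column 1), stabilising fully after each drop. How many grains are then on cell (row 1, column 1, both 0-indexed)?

2

gen 0: 0 2 0 1 1 0
3 2 0 3 1 0
0 2 2 2 1 1
1 3 0 2 2 1
2 2 0 0 2 0
gen 1: 0 2 0 1 1 0
3 2 0 3 1 0
0 3 2 2 1 1
1 3 0 2 2 1
2 2 0 0 2 0
gen 2: 0 2 0 1 1 0
3 3 0 3 1 0
1 1 3 2 1 1
2 0 1 2 2 1
2 3 0 0 2 0
gen 3: 0 2 0 1 1 0
3 3 0 3 1 0
1 2 3 2 1 1
2 0 1 2 2 1
2 3 0 0 2 0
gen 4: 0 2 0 1 1 0
3 3 0 3 1 0
1 3 3 2 1 1
2 0 1 2 2 1
2 3 0 0 2 0
gen 5: 1 3 0 1 1 0
0 1 2 3 1 0
3 2 0 3 1 1
2 1 2 2 2 1
2 3 0 0 2 0
gen 6: 1 3 0 1 1 0
0 1 2 3 1 0
3 3 0 3 1 1
2 1 2 2 2 1
2 3 0 0 2 0
gen 7: 1 3 0 1 1 0
1 2 2 3 1 0
0 1 1 3 1 1
3 2 2 2 2 1
2 3 0 0 2 0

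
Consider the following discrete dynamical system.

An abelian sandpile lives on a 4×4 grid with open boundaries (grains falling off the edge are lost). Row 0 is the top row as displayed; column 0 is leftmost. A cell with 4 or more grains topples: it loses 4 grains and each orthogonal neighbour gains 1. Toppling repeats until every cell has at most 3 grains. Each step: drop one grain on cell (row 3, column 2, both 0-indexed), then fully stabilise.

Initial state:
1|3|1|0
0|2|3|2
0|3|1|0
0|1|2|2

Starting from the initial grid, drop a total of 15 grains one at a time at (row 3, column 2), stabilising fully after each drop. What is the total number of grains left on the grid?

[0] 1|3|1|0
0|2|3|2
0|3|1|0
0|1|2|2
[1] 1|3|1|0
0|2|3|2
0|3|1|0
0|1|3|2
[2] 1|3|1|0
0|2|3|2
0|3|2|0
0|2|0|3
[3] 1|3|1|0
0|2|3|2
0|3|2|0
0|2|1|3
[4] 1|3|1|0
0|2|3|2
0|3|2|0
0|2|2|3
[5] 1|3|1|0
0|2|3|2
0|3|2|0
0|2|3|3
[6] 1|3|1|0
0|2|3|2
0|3|3|1
0|3|1|0
[7] 1|3|1|0
0|2|3|2
0|3|3|1
0|3|2|0
[8] 1|3|1|0
0|2|3|2
0|3|3|1
0|3|3|0
[9] 2|0|3|0
1|1|1|3
1|2|2|2
1|1|2|1
[10] 2|0|3|0
1|1|1|3
1|2|2|2
1|1|3|1
[11] 2|0|3|0
1|1|1|3
1|2|3|2
1|2|0|2
[12] 2|0|3|0
1|1|1|3
1|2|3|2
1|2|1|2
[13] 2|0|3|0
1|1|1|3
1|2|3|2
1|2|2|2
[14] 2|0|3|0
1|1|1|3
1|2|3|2
1|2|3|2
[15] 2|0|3|0
1|1|2|3
1|3|0|3
1|3|1|3

27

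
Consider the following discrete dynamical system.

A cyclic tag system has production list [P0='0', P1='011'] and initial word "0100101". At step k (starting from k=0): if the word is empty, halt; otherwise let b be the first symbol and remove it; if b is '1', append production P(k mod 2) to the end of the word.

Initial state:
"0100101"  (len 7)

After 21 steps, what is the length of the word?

gen 0: "0100101"  (len 7)
gen 1: "100101"  (len 6)
gen 2: "00101011"  (len 8)
gen 3: "0101011"  (len 7)
gen 4: "101011"  (len 6)
gen 5: "010110"  (len 6)
gen 6: "10110"  (len 5)
gen 7: "01100"  (len 5)
gen 8: "1100"  (len 4)
gen 9: "1000"  (len 4)
gen 10: "000011"  (len 6)
gen 11: "00011"  (len 5)
gen 12: "0011"  (len 4)
gen 13: "011"  (len 3)
gen 14: "11"  (len 2)
gen 15: "10"  (len 2)
gen 16: "0011"  (len 4)
gen 17: "011"  (len 3)
gen 18: "11"  (len 2)
gen 19: "10"  (len 2)
gen 20: "0011"  (len 4)
gen 21: "011"  (len 3)

3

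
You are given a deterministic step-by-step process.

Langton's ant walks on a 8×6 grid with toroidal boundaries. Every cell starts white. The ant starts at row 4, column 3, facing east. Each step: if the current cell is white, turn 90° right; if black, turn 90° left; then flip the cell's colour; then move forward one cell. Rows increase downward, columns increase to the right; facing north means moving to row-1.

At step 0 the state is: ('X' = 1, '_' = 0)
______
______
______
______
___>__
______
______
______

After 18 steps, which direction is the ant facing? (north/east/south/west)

west

t=0: ______
______
______
______
___>__
______
______
______
t=1: ______
______
______
______
___X__
___v__
______
______
t=2: ______
______
______
______
___X__
__<X__
______
______
t=3: ______
______
______
______
__^X__
__XX__
______
______
t=4: ______
______
______
______
__X>__
__XX__
______
______
t=5: ______
______
______
___^__
__X___
__XX__
______
______
t=6: ______
______
______
___X>_
__X___
__XX__
______
______
t=7: ______
______
______
___XX_
__X_v_
__XX__
______
______
t=8: ______
______
______
___XX_
__X<X_
__XX__
______
______
t=9: ______
______
______
___^X_
__XXX_
__XX__
______
______
t=10: ______
______
______
__<_X_
__XXX_
__XX__
______
______
t=11: ______
______
__^___
__X_X_
__XXX_
__XX__
______
______
t=12: ______
______
__X>__
__X_X_
__XXX_
__XX__
______
______
t=13: ______
______
__XX__
__XvX_
__XXX_
__XX__
______
______
t=14: ______
______
__XX__
__<XX_
__XXX_
__XX__
______
______
t=15: ______
______
__XX__
___XX_
__vXX_
__XX__
______
______
t=16: ______
______
__XX__
___XX_
___>X_
__XX__
______
______
t=17: ______
______
__XX__
___^X_
____X_
__XX__
______
______
t=18: ______
______
__XX__
__<_X_
____X_
__XX__
______
______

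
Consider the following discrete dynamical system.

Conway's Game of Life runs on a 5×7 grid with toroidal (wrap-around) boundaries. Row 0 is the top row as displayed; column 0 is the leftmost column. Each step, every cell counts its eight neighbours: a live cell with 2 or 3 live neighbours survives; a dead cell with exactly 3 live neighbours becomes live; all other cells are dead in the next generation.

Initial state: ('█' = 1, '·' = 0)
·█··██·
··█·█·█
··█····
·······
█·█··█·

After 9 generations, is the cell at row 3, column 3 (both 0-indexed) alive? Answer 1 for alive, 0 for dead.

0

t=0: ·█··██·
··█·█·█
··█····
·······
█·█··█·
t=1: ███·█··
·██·█··
···█···
·█·····
·█··███
t=2: ····█·█
█···█··
·█·█···
█·█·██·
···████
t=3: █·····█
█··███·
████·██
███····
█······
t=4: ██··██·
···█···
·····█·
···█···
·······
t=5: ····█··
·····██
····█··
·······
····█··
t=6: ····█··
····██·
·····█·
·······
·······
t=7: ····██·
····██·
····██·
·······
·······
t=8: ····██·
···█··█
····██·
·······
·······
t=9: ····██·
···█··█
····██·
·······
·······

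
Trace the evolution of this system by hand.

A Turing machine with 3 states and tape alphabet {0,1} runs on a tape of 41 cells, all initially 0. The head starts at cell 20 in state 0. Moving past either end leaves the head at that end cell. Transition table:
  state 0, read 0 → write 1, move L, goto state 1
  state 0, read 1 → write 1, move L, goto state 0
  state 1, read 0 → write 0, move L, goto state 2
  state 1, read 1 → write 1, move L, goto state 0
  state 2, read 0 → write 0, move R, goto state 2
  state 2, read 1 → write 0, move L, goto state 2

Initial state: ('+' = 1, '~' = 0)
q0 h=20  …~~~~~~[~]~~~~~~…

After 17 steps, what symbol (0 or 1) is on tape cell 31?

k=0  q0 h=20  …~~~~~~[~]~~~~~~…
k=1  q1 h=19  …~~~~~~[~]+~~~~~…
k=2  q2 h=18  …~~~~~~[~]~+~~~~…
k=3  q2 h=19  …~~~~~~[~]+~~~~~…
k=4  q2 h=20  …~~~~~~[+]~~~~~~…
k=5  q2 h=19  …~~~~~~[~]~~~~~~…
k=6  q2 h=20  …~~~~~~[~]~~~~~~…
k=7  q2 h=21  …~~~~~~[~]~~~~~~…
k=8  q2 h=22  …~~~~~~[~]~~~~~~…
k=9  q2 h=23  …~~~~~~[~]~~~~~~…
k=10  q2 h=24  …~~~~~~[~]~~~~~~…
k=11  q2 h=25  …~~~~~~[~]~~~~~~…
k=12  q2 h=26  …~~~~~~[~]~~~~~~…
k=13  q2 h=27  …~~~~~~[~]~~~~~~…
k=14  q2 h=28  …~~~~~~[~]~~~~~~…
k=15  q2 h=29  …~~~~~~[~]~~~~~~…
k=16  q2 h=30  …~~~~~~[~]~~~~~~…
k=17  q2 h=31  …~~~~~~[~]~~~~~~…

0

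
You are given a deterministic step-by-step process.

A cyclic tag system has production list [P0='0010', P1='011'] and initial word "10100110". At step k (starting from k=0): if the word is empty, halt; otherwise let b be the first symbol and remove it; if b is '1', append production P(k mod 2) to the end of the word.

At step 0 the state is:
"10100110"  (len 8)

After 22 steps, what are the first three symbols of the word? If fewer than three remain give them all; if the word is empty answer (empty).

step 0: "10100110"  (len 8)
step 1: "01001100010"  (len 11)
step 2: "1001100010"  (len 10)
step 3: "0011000100010"  (len 13)
step 4: "011000100010"  (len 12)
step 5: "11000100010"  (len 11)
step 6: "1000100010011"  (len 13)
step 7: "0001000100110010"  (len 16)
step 8: "001000100110010"  (len 15)
step 9: "01000100110010"  (len 14)
step 10: "1000100110010"  (len 13)
step 11: "0001001100100010"  (len 16)
step 12: "001001100100010"  (len 15)
step 13: "01001100100010"  (len 14)
step 14: "1001100100010"  (len 13)
step 15: "0011001000100010"  (len 16)
step 16: "011001000100010"  (len 15)
step 17: "11001000100010"  (len 14)
step 18: "1001000100010011"  (len 16)
step 19: "0010001000100110010"  (len 19)
step 20: "010001000100110010"  (len 18)
step 21: "10001000100110010"  (len 17)
step 22: "0001000100110010011"  (len 19)

000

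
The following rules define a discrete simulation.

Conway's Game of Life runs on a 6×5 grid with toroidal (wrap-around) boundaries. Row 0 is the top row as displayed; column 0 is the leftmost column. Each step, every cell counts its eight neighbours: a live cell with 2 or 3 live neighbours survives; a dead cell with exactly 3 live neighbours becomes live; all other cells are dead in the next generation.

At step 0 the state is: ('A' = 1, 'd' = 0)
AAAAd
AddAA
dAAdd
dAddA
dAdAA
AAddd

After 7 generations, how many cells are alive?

0) AAAAd
AddAA
dAAdd
dAddA
dAdAA
AAddd
1) dddAd
ddddd
dAAdd
dAddA
dAdAA
ddddd
2) ddddd
ddAdd
AAAdd
dAddA
ddAAA
ddAAA
3) ddAdd
ddAdd
AdAAd
ddddA
dAddd
ddAdA
4) dAAdd
ddAdd
dAAAA
AAAAA
AddAd
dAAAd
5) ddddd
Adddd
ddddd
ddddd
ddddd
AddAA
6) Adddd
ddddd
ddddd
ddddd
ddddA
ddddA
7) ddddd
ddddd
ddddd
ddddd
ddddd
AdddA

2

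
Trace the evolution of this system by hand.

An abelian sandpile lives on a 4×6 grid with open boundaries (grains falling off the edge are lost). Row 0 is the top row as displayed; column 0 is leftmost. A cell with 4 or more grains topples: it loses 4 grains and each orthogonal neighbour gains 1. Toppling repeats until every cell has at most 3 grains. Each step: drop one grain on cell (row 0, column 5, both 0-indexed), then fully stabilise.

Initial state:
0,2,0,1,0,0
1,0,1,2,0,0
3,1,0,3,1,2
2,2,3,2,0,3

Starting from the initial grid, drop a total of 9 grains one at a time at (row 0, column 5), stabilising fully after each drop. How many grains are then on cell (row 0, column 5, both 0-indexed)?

1

0) 0,2,0,1,0,0
1,0,1,2,0,0
3,1,0,3,1,2
2,2,3,2,0,3
1) 0,2,0,1,0,1
1,0,1,2,0,0
3,1,0,3,1,2
2,2,3,2,0,3
2) 0,2,0,1,0,2
1,0,1,2,0,0
3,1,0,3,1,2
2,2,3,2,0,3
3) 0,2,0,1,0,3
1,0,1,2,0,0
3,1,0,3,1,2
2,2,3,2,0,3
4) 0,2,0,1,1,0
1,0,1,2,0,1
3,1,0,3,1,2
2,2,3,2,0,3
5) 0,2,0,1,1,1
1,0,1,2,0,1
3,1,0,3,1,2
2,2,3,2,0,3
6) 0,2,0,1,1,2
1,0,1,2,0,1
3,1,0,3,1,2
2,2,3,2,0,3
7) 0,2,0,1,1,3
1,0,1,2,0,1
3,1,0,3,1,2
2,2,3,2,0,3
8) 0,2,0,1,2,0
1,0,1,2,0,2
3,1,0,3,1,2
2,2,3,2,0,3
9) 0,2,0,1,2,1
1,0,1,2,0,2
3,1,0,3,1,2
2,2,3,2,0,3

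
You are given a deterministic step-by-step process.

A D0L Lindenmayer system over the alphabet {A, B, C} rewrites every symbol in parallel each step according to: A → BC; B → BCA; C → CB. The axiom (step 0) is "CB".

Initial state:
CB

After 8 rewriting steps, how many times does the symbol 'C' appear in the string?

gen 0: CB
gen 1: CBBCA
gen 2: CBBCABCACBBC
gen 3: CBBCABCACBBCBCACBBCCBBCABCACB
gen 4: CBBCABCACBBCBCACBBCCBBCABCACBBCACBBCCBBCABCACBCBBCABCACBBCBCACBBCCBBCA
gen 5: CBBCABCACBBCBCACBBCCBBCABCACBBCACBBCCBBCABCACBCBBCABCACBBC…CBBCABCACBBCBCACBBCCBBCABCACBBCACBBCCBBCABCACBCBBCABCACBBC  (len 169)
gen 6: CBBCABCACBBCBCACBBCCBBCABCACBBCACBBCCBBCABCACBCBBCABCACBBC…BCACBCBBCABCACBBCBCACBBCCBBCACBBCABCACBBCBCACBBCCBBCABCACB  (len 408)
gen 7: CBBCABCACBBCBCACBBCCBBCABCACBBCACBBCCBBCABCACBCBBCABCACBBC…BCACBBCCBBCABCACBBCACBBCCBBCABCACBCBBCABCACBBCBCACBBCCBBCA  (len 985)
gen 8: CBBCABCACBBCBCACBBCCBBCABCACBBCACBBCCBBCABCACBCBBCABCACBBC…CBBCABCACBBCBCACBBCCBBCABCACBBCACBBCCBBCABCACBCBBCABCACBBC  (len 2378)

985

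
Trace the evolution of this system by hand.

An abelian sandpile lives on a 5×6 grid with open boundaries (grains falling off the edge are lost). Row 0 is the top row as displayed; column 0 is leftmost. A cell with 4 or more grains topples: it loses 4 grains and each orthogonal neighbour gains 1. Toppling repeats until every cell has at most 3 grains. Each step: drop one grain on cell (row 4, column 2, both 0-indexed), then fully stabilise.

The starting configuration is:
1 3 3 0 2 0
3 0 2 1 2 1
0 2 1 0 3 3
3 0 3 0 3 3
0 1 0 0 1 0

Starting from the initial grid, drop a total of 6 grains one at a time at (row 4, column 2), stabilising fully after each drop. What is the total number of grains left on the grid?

gen 0: 1 3 3 0 2 0
3 0 2 1 2 1
0 2 1 0 3 3
3 0 3 0 3 3
0 1 0 0 1 0
gen 1: 1 3 3 0 2 0
3 0 2 1 2 1
0 2 1 0 3 3
3 0 3 0 3 3
0 1 1 0 1 0
gen 2: 1 3 3 0 2 0
3 0 2 1 2 1
0 2 1 0 3 3
3 0 3 0 3 3
0 1 2 0 1 0
gen 3: 1 3 3 0 2 0
3 0 2 1 2 1
0 2 1 0 3 3
3 0 3 0 3 3
0 1 3 0 1 0
gen 4: 1 3 3 0 2 0
3 0 2 1 2 1
0 2 2 0 3 3
3 1 0 1 3 3
0 2 1 1 1 0
gen 5: 1 3 3 0 2 0
3 0 2 1 2 1
0 2 2 0 3 3
3 1 0 1 3 3
0 2 2 1 1 0
gen 6: 1 3 3 0 2 0
3 0 2 1 2 1
0 2 2 0 3 3
3 1 0 1 3 3
0 2 3 1 1 0

46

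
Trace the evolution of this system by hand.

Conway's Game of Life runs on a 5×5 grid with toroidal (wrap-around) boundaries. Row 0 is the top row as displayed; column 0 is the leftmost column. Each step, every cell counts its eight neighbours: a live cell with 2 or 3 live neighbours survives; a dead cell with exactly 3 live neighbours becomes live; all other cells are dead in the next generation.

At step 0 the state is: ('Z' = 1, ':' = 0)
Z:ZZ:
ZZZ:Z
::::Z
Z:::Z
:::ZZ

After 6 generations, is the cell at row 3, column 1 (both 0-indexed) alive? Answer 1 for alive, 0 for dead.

1

k=0  Z:ZZ:
ZZZ:Z
::::Z
Z:::Z
:::ZZ
k=1  :::::
::Z::
:::::
Z::::
:ZZ::
k=2  :ZZ::
:::::
:::::
:Z:::
:Z:::
k=3  :ZZ::
:::::
:::::
:::::
ZZ:::
k=4  ZZZ::
:::::
:::::
:::::
ZZZ::
k=5  Z:Z::
:Z:::
:::::
:Z:::
Z:Z::
k=6  Z:Z::
:Z:::
:::::
:Z:::
Z:Z::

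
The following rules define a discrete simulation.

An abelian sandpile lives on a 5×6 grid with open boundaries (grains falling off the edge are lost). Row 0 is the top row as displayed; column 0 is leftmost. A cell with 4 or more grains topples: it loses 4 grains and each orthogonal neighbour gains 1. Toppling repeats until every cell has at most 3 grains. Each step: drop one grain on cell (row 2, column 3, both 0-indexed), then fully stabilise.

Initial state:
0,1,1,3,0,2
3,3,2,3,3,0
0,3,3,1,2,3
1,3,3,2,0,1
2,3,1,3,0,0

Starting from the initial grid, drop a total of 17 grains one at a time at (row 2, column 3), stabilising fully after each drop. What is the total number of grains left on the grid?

59

k=0  0,1,1,3,0,2
3,3,2,3,3,0
0,3,3,1,2,3
1,3,3,2,0,1
2,3,1,3,0,0
k=1  0,1,1,3,0,2
3,3,2,3,3,0
0,3,3,2,2,3
1,3,3,2,0,1
2,3,1,3,0,0
k=2  0,1,1,3,0,2
3,3,2,3,3,0
0,3,3,3,2,3
1,3,3,2,0,1
2,3,1,3,0,0
k=3  1,2,3,1,2,2
0,2,3,0,2,2
2,3,1,2,2,0
2,3,0,3,2,2
3,1,1,1,1,0
k=4  1,2,3,1,2,2
0,2,3,0,2,2
2,3,1,3,2,0
2,3,0,3,2,2
3,1,1,1,1,0
k=5  1,2,3,1,2,2
0,2,3,1,2,2
2,3,2,1,3,0
2,3,1,0,3,2
3,1,1,2,1,0
k=6  1,2,3,1,2,2
0,2,3,1,2,2
2,3,2,2,3,0
2,3,1,0,3,2
3,1,1,2,1,0
k=7  1,2,3,1,2,2
0,2,3,1,2,2
2,3,2,3,3,0
2,3,1,0,3,2
3,1,1,2,1,0
k=8  1,2,3,1,2,2
0,2,3,2,3,2
2,3,3,1,1,1
2,3,1,2,0,3
3,1,1,2,2,0
k=9  1,2,3,1,2,2
0,2,3,2,3,2
2,3,3,2,1,1
2,3,1,2,0,3
3,1,1,2,2,0
k=10  1,2,3,1,2,2
0,2,3,2,3,2
2,3,3,3,1,1
2,3,1,2,0,3
3,1,1,2,2,0
k=11  2,0,1,3,3,2
1,1,3,1,0,3
3,2,2,2,3,1
3,0,3,3,0,3
3,2,1,2,2,0
k=12  2,0,1,3,3,2
1,1,3,1,0,3
3,2,2,3,3,1
3,0,3,3,0,3
3,2,1,2,2,0
k=13  2,0,2,3,3,2
1,2,0,3,1,3
3,3,1,3,0,2
3,1,1,1,2,3
3,2,2,3,2,0
k=14  2,0,3,1,0,3
1,2,1,1,3,3
3,3,2,1,1,2
3,1,1,2,2,3
3,2,2,3,2,0
k=15  2,0,3,1,0,3
1,2,1,1,3,3
3,3,2,2,1,2
3,1,1,2,2,3
3,2,2,3,2,0
k=16  2,0,3,1,0,3
1,2,1,1,3,3
3,3,2,3,1,2
3,1,1,2,2,3
3,2,2,3,2,0
k=17  2,0,3,1,0,3
1,2,1,2,3,3
3,3,3,0,2,2
3,1,1,3,2,3
3,2,2,3,2,0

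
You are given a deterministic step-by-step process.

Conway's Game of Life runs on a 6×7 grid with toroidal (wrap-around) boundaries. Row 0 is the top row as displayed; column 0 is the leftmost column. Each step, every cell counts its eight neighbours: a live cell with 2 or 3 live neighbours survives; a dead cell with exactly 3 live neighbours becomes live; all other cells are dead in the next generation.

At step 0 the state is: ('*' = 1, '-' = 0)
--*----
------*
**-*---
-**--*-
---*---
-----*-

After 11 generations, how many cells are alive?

6

[0] --*----
------*
**-*---
-**--*-
---*---
-----*-
[1] -------
***----
**----*
**-**--
--*-*--
-------
[2] -*-----
--*---*
---*--*
---****
-**-*--
-------
[3] -------
*-*----
*-**--*
*-----*
--*-*--
-**----
[4] --*----
*-**--*
--**---
*-*--**
*-**---
-***---
[5] *------
-------
----**-
*---*-*
*---*--
-------
[6] -------
-------
----***
*--**-*
*----**
-------
[7] -------
-----*-
*--**-*
---*---
*---**-
------*
[8] -------
----***
---****
*--*---
----***
-----**
[9] ----*--
---*--*
*--*---
*--*---
*---*--
----*-*
[10] ---**--
---**--
*-***-*
**-**-*
*--****
---**--
[11] --*--*-
-------
------*
-------
-*-----
--*---*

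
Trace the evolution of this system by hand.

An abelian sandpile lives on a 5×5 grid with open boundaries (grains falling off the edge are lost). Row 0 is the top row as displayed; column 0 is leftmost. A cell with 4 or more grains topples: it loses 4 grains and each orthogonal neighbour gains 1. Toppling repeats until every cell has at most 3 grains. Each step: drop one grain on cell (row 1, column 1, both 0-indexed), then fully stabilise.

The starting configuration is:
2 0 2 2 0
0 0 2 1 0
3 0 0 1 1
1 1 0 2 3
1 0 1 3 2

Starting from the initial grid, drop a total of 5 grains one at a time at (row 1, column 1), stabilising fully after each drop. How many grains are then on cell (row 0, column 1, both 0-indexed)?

1

0) 2 0 2 2 0
0 0 2 1 0
3 0 0 1 1
1 1 0 2 3
1 0 1 3 2
1) 2 0 2 2 0
0 1 2 1 0
3 0 0 1 1
1 1 0 2 3
1 0 1 3 2
2) 2 0 2 2 0
0 2 2 1 0
3 0 0 1 1
1 1 0 2 3
1 0 1 3 2
3) 2 0 2 2 0
0 3 2 1 0
3 0 0 1 1
1 1 0 2 3
1 0 1 3 2
4) 2 1 2 2 0
1 0 3 1 0
3 1 0 1 1
1 1 0 2 3
1 0 1 3 2
5) 2 1 2 2 0
1 1 3 1 0
3 1 0 1 1
1 1 0 2 3
1 0 1 3 2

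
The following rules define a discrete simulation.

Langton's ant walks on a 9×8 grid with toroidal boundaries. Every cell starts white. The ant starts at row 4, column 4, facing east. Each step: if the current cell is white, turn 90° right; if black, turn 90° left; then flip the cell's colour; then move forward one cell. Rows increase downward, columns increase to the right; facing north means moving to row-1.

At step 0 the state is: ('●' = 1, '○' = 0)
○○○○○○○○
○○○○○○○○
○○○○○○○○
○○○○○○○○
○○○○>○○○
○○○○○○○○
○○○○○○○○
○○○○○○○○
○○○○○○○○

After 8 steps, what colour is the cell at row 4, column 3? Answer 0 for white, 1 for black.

gen 0: ○○○○○○○○
○○○○○○○○
○○○○○○○○
○○○○○○○○
○○○○>○○○
○○○○○○○○
○○○○○○○○
○○○○○○○○
○○○○○○○○
gen 1: ○○○○○○○○
○○○○○○○○
○○○○○○○○
○○○○○○○○
○○○○●○○○
○○○○v○○○
○○○○○○○○
○○○○○○○○
○○○○○○○○
gen 2: ○○○○○○○○
○○○○○○○○
○○○○○○○○
○○○○○○○○
○○○○●○○○
○○○<●○○○
○○○○○○○○
○○○○○○○○
○○○○○○○○
gen 3: ○○○○○○○○
○○○○○○○○
○○○○○○○○
○○○○○○○○
○○○^●○○○
○○○●●○○○
○○○○○○○○
○○○○○○○○
○○○○○○○○
gen 4: ○○○○○○○○
○○○○○○○○
○○○○○○○○
○○○○○○○○
○○○●>○○○
○○○●●○○○
○○○○○○○○
○○○○○○○○
○○○○○○○○
gen 5: ○○○○○○○○
○○○○○○○○
○○○○○○○○
○○○○^○○○
○○○●○○○○
○○○●●○○○
○○○○○○○○
○○○○○○○○
○○○○○○○○
gen 6: ○○○○○○○○
○○○○○○○○
○○○○○○○○
○○○○●>○○
○○○●○○○○
○○○●●○○○
○○○○○○○○
○○○○○○○○
○○○○○○○○
gen 7: ○○○○○○○○
○○○○○○○○
○○○○○○○○
○○○○●●○○
○○○●○v○○
○○○●●○○○
○○○○○○○○
○○○○○○○○
○○○○○○○○
gen 8: ○○○○○○○○
○○○○○○○○
○○○○○○○○
○○○○●●○○
○○○●<●○○
○○○●●○○○
○○○○○○○○
○○○○○○○○
○○○○○○○○

1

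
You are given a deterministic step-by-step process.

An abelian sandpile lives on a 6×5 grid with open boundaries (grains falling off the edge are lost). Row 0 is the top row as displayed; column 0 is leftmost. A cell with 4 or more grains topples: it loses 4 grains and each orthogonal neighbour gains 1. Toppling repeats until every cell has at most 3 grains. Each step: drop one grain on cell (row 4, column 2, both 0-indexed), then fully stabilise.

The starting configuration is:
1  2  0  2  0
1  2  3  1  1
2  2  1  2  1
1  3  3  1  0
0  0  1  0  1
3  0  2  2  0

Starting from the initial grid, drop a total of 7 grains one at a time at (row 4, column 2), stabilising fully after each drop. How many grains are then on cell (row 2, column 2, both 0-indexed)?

2

gen 0: 1  2  0  2  0
1  2  3  1  1
2  2  1  2  1
1  3  3  1  0
0  0  1  0  1
3  0  2  2  0
gen 1: 1  2  0  2  0
1  2  3  1  1
2  2  1  2  1
1  3  3  1  0
0  0  2  0  1
3  0  2  2  0
gen 2: 1  2  0  2  0
1  2  3  1  1
2  2  1  2  1
1  3  3  1  0
0  0  3  0  1
3  0  2  2  0
gen 3: 1  2  0  2  0
1  2  3  1  1
2  3  2  2  1
2  0  1  2  0
0  2  1  1  1
3  0  3  2  0
gen 4: 1  2  0  2  0
1  2  3  1  1
2  3  2  2  1
2  0  1  2  0
0  2  2  1  1
3  0  3  2  0
gen 5: 1  2  0  2  0
1  2  3  1  1
2  3  2  2  1
2  0  1  2  0
0  2  3  1  1
3  0  3  2  0
gen 6: 1  2  0  2  0
1  2  3  1  1
2  3  2  2  1
2  0  2  2  0
0  3  1  2  1
3  1  0  3  0
gen 7: 1  2  0  2  0
1  2  3  1  1
2  3  2  2  1
2  0  2  2  0
0  3  2  2  1
3  1  0  3  0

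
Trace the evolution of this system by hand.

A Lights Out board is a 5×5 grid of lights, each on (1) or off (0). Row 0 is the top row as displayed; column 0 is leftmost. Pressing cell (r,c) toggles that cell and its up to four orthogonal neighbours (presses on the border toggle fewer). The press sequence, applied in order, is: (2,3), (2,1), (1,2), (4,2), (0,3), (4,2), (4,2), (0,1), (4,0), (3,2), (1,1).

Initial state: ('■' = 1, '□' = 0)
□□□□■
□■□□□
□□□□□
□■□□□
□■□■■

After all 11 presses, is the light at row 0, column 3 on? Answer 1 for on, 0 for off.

k=0  □□□□■
□■□□□
□□□□□
□■□□□
□■□■■
k=1  □□□□■
□■□■□
□□■■■
□■□■□
□■□■■
k=2  □□□□■
□□□■□
■■□■■
□□□■□
□■□■■
k=3  □□■□■
□■■□□
■■■■■
□□□■□
□■□■■
k=4  □□■□■
□■■□□
■■■■■
□□■■□
□□■□■
k=5  □□□■□
□■■■□
■■■■■
□□■■□
□□■□■
k=6  □□□■□
□■■■□
■■■■■
□□□■□
□■□■■
k=7  □□□■□
□■■■□
■■■■■
□□■■□
□□■□■
k=8  ■■■■□
□□■■□
■■■■■
□□■■□
□□■□■
k=9  ■■■■□
□□■■□
■■■■■
■□■■□
■■■□■
k=10  ■■■■□
□□■■□
■■□■■
■■□□□
■■□□■
k=11  ■□■■□
■■□■□
■□□■■
■■□□□
■■□□■

1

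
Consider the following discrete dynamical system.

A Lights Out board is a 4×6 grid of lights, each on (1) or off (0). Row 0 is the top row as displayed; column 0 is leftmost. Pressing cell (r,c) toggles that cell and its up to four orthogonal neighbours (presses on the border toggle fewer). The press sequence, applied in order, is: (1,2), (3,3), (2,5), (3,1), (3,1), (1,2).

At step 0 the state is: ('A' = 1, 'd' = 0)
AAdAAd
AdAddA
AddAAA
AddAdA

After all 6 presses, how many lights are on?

0) AAdAAd
AdAddA
AddAAA
AddAdA
1) AAAAAd
AAdAdA
AdAAAA
AddAdA
2) AAAAAd
AAdAdA
AdAdAA
AdAdAA
3) AAAAAd
AAdAdd
AdAddd
AdAdAd
4) AAAAAd
AAdAdd
AAAddd
dAddAd
5) AAAAAd
AAdAdd
AdAddd
AdAdAd
6) AAdAAd
AdAddd
Addddd
AdAdAd

10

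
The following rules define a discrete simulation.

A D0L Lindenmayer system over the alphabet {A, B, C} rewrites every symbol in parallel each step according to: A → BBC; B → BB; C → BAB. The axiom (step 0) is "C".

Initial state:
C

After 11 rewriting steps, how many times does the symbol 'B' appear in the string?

step 0: C
step 1: BAB
step 2: BBBBCBB
step 3: BBBBBBBBBABBBBB
step 4: BBBBBBBBBBBBBBBBBBBBCBBBBBBBBBB
step 5: BBBBBBBBBBBBBBBBBBBBBBBBBBBBBBBBBBBBBBBBBABBBBBBBBBBBBBBBBBBBBB
step 6: BBBBBBBBBBBBBBBBBBBBBBBBBBBBBBBBBBBBBBBBBBBBBBBBBBBBBBBBBB…BBBBBBBBBBBBBBBCBBBBBBBBBBBBBBBBBBBBBBBBBBBBBBBBBBBBBBBBBB  (len 127)
step 7: BBBBBBBBBBBBBBBBBBBBBBBBBBBBBBBBBBBBBBBBBBBBBBBBBBBBBBBBBB…BBBBBBBBBBBBBBBBBBBBBBBBBBBBBBBBBBBBBBBBBBBBBBBBBBBBBBBBBB  (len 255)
step 8: BBBBBBBBBBBBBBBBBBBBBBBBBBBBBBBBBBBBBBBBBBBBBBBBBBBBBBBBBB…BBBBBBBBBBBBBBBBBBBBBBBBBBBBBBBBBBBBBBBBBBBBBBBBBBBBBBBBBB  (len 511)
step 9: BBBBBBBBBBBBBBBBBBBBBBBBBBBBBBBBBBBBBBBBBBBBBBBBBBBBBBBBBB…BBBBBBBBBBBBBBBBBBBBBBBBBBBBBBBBBBBBBBBBBBBBBBBBBBBBBBBBBB  (len 1023)
step 10: BBBBBBBBBBBBBBBBBBBBBBBBBBBBBBBBBBBBBBBBBBBBBBBBBBBBBBBBBB…BBBBBBBBBBBBBBBBBBBBBBBBBBBBBBBBBBBBBBBBBBBBBBBBBBBBBBBBBB  (len 2047)
step 11: BBBBBBBBBBBBBBBBBBBBBBBBBBBBBBBBBBBBBBBBBBBBBBBBBBBBBBBBBB…BBBBBBBBBBBBBBBBBBBBBBBBBBBBBBBBBBBBBBBBBBBBBBBBBBBBBBBBBB  (len 4095)

4094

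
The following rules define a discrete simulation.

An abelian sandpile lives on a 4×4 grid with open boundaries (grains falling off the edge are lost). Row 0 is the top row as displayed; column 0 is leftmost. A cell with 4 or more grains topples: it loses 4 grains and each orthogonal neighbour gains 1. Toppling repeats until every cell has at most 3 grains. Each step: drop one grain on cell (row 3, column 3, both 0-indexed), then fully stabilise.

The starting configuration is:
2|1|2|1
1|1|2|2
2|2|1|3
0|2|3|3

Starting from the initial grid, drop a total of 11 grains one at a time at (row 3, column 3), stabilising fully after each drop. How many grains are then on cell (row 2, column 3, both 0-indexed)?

3

k=0  2|1|2|1
1|1|2|2
2|2|1|3
0|2|3|3
k=1  2|1|2|1
1|1|2|3
2|2|3|0
0|3|0|2
k=2  2|1|2|1
1|1|2|3
2|2|3|0
0|3|0|3
k=3  2|1|2|1
1|1|2|3
2|2|3|1
0|3|1|0
k=4  2|1|2|1
1|1|2|3
2|2|3|1
0|3|1|1
k=5  2|1|2|1
1|1|2|3
2|2|3|1
0|3|1|2
k=6  2|1|2|1
1|1|2|3
2|2|3|1
0|3|1|3
k=7  2|1|2|1
1|1|2|3
2|2|3|2
0|3|2|0
k=8  2|1|2|1
1|1|2|3
2|2|3|2
0|3|2|1
k=9  2|1|2|1
1|1|2|3
2|2|3|2
0|3|2|2
k=10  2|1|2|1
1|1|2|3
2|2|3|2
0|3|2|3
k=11  2|1|2|1
1|1|2|3
2|2|3|3
0|3|3|0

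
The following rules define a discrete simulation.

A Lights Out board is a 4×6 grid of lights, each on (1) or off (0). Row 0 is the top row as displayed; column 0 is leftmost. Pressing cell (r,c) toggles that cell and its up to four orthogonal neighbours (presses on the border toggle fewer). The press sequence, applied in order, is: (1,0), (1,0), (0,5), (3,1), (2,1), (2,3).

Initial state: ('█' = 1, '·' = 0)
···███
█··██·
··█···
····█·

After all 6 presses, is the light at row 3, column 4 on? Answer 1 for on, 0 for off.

t=0: ···███
█··██·
··█···
····█·
t=1: █··███
·█·██·
█·█···
····█·
t=2: ···███
█··██·
··█···
····█·
t=3: ···█··
█··███
··█···
····█·
t=4: ···█··
█··███
·██···
███·█·
t=5: ···█··
██·███
█·····
█·█·█·
t=6: ···█··
██··██
█·███·
█·███·

1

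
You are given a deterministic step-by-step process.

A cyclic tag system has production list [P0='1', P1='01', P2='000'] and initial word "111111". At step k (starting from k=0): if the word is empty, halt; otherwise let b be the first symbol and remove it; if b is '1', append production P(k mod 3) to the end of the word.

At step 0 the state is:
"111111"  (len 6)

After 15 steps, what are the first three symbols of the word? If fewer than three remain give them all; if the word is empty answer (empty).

000

[0] "111111"  (len 6)
[1] "111111"  (len 6)
[2] "1111101"  (len 7)
[3] "111101000"  (len 9)
[4] "111010001"  (len 9)
[5] "1101000101"  (len 10)
[6] "101000101000"  (len 12)
[7] "010001010001"  (len 12)
[8] "10001010001"  (len 11)
[9] "0001010001000"  (len 13)
[10] "001010001000"  (len 12)
[11] "01010001000"  (len 11)
[12] "1010001000"  (len 10)
[13] "0100010001"  (len 10)
[14] "100010001"  (len 9)
[15] "00010001000"  (len 11)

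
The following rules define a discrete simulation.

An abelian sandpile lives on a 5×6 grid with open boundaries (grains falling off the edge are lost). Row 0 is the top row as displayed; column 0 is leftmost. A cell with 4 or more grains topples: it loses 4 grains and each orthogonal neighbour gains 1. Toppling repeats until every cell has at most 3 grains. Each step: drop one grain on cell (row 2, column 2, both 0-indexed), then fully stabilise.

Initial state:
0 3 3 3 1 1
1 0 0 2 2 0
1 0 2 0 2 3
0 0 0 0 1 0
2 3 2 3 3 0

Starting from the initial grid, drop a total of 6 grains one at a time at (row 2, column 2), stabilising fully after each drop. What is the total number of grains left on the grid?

44

gen 0: 0 3 3 3 1 1
1 0 0 2 2 0
1 0 2 0 2 3
0 0 0 0 1 0
2 3 2 3 3 0
gen 1: 0 3 3 3 1 1
1 0 0 2 2 0
1 0 3 0 2 3
0 0 0 0 1 0
2 3 2 3 3 0
gen 2: 0 3 3 3 1 1
1 0 1 2 2 0
1 1 0 1 2 3
0 0 1 0 1 0
2 3 2 3 3 0
gen 3: 0 3 3 3 1 1
1 0 1 2 2 0
1 1 1 1 2 3
0 0 1 0 1 0
2 3 2 3 3 0
gen 4: 0 3 3 3 1 1
1 0 1 2 2 0
1 1 2 1 2 3
0 0 1 0 1 0
2 3 2 3 3 0
gen 5: 0 3 3 3 1 1
1 0 1 2 2 0
1 1 3 1 2 3
0 0 1 0 1 0
2 3 2 3 3 0
gen 6: 0 3 3 3 1 1
1 0 2 2 2 0
1 2 0 2 2 3
0 0 2 0 1 0
2 3 2 3 3 0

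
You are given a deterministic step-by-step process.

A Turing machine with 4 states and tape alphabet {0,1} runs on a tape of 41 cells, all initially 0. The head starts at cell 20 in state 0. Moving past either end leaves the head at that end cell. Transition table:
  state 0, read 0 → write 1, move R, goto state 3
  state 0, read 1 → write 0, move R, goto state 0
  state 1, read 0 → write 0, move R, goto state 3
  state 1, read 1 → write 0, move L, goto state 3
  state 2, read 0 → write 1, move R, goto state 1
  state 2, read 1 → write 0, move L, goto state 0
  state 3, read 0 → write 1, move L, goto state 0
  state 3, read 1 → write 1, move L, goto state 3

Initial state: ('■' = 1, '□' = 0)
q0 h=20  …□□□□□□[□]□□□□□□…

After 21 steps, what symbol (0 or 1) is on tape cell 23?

0

step 0: q0 h=20  …□□□□□□[□]□□□□□□…
step 1: q3 h=21  …□□□□□■[□]□□□□□□…
step 2: q0 h=20  …□□□□□□[■]■□□□□□…
step 3: q0 h=21  …□□□□□□[■]□□□□□□…
step 4: q0 h=22  …□□□□□□[□]□□□□□□…
step 5: q3 h=23  …□□□□□■[□]□□□□□□…
step 6: q0 h=22  …□□□□□□[■]■□□□□□…
step 7: q0 h=23  …□□□□□□[■]□□□□□□…
step 8: q0 h=24  …□□□□□□[□]□□□□□□…
step 9: q3 h=25  …□□□□□■[□]□□□□□□…
step 10: q0 h=24  …□□□□□□[■]■□□□□□…
step 11: q0 h=25  …□□□□□□[■]□□□□□□…
step 12: q0 h=26  …□□□□□□[□]□□□□□□…
step 13: q3 h=27  …□□□□□■[□]□□□□□□…
step 14: q0 h=26  …□□□□□□[■]■□□□□□…
step 15: q0 h=27  …□□□□□□[■]□□□□□□…
step 16: q0 h=28  …□□□□□□[□]□□□□□□…
step 17: q3 h=29  …□□□□□■[□]□□□□□□…
step 18: q0 h=28  …□□□□□□[■]■□□□□□…
step 19: q0 h=29  …□□□□□□[■]□□□□□□…
step 20: q0 h=30  …□□□□□□[□]□□□□□□…
step 21: q3 h=31  …□□□□□■[□]□□□□□□…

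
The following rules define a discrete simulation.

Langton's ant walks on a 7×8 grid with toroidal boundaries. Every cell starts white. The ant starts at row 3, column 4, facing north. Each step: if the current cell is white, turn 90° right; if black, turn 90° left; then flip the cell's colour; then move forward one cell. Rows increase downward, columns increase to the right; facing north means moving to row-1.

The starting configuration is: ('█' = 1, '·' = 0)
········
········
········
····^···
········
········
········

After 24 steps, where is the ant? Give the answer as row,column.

0) ········
········
········
····^···
········
········
········
1) ········
········
········
····█>··
········
········
········
2) ········
········
········
····██··
·····v··
········
········
3) ········
········
········
····██··
····<█··
········
········
4) ········
········
········
····^█··
····██··
········
········
5) ········
········
········
···<·█··
····██··
········
········
6) ········
········
···^····
···█·█··
····██··
········
········
7) ········
········
···█>···
···█·█··
····██··
········
········
8) ········
········
···██···
···█v█··
····██··
········
········
9) ········
········
···██···
···<██··
····██··
········
········
10) ········
········
···██···
····██··
···v██··
········
········
11) ········
········
···██···
····██··
··<███··
········
········
12) ········
········
···██···
··^·██··
··████··
········
········
13) ········
········
···██···
··█>██··
··████··
········
········
14) ········
········
···██···
··████··
··█v██··
········
········
15) ········
········
···██···
··████··
··█·>█··
········
········
16) ········
········
···██···
··██^█··
··█··█··
········
········
17) ········
········
···██···
··█<·█··
··█··█··
········
········
18) ········
········
···██···
··█··█··
··█v·█··
········
········
19) ········
········
···██···
··█··█··
··<█·█··
········
········
20) ········
········
···██···
··█··█··
···█·█··
··v·····
········
21) ········
········
···██···
··█··█··
···█·█··
·<█·····
········
22) ········
········
···██···
··█··█··
·^·█·█··
·██·····
········
23) ········
········
···██···
··█··█··
·█>█·█··
·██·····
········
24) ········
········
···██···
··█··█··
·███·█··
·█v·····
········

5,2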